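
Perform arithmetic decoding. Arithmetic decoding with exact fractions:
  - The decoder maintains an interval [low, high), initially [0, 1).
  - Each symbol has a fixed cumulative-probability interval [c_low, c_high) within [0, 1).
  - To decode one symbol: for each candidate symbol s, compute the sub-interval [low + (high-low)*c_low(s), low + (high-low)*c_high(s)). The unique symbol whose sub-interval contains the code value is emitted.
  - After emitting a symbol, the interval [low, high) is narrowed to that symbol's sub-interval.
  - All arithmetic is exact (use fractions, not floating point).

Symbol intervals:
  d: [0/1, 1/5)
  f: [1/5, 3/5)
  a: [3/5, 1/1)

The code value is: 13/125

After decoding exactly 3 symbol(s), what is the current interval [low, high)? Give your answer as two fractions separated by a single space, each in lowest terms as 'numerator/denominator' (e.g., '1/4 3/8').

Answer: 11/125 3/25

Derivation:
Step 1: interval [0/1, 1/1), width = 1/1 - 0/1 = 1/1
  'd': [0/1 + 1/1*0/1, 0/1 + 1/1*1/5) = [0/1, 1/5) <- contains code 13/125
  'f': [0/1 + 1/1*1/5, 0/1 + 1/1*3/5) = [1/5, 3/5)
  'a': [0/1 + 1/1*3/5, 0/1 + 1/1*1/1) = [3/5, 1/1)
  emit 'd', narrow to [0/1, 1/5)
Step 2: interval [0/1, 1/5), width = 1/5 - 0/1 = 1/5
  'd': [0/1 + 1/5*0/1, 0/1 + 1/5*1/5) = [0/1, 1/25)
  'f': [0/1 + 1/5*1/5, 0/1 + 1/5*3/5) = [1/25, 3/25) <- contains code 13/125
  'a': [0/1 + 1/5*3/5, 0/1 + 1/5*1/1) = [3/25, 1/5)
  emit 'f', narrow to [1/25, 3/25)
Step 3: interval [1/25, 3/25), width = 3/25 - 1/25 = 2/25
  'd': [1/25 + 2/25*0/1, 1/25 + 2/25*1/5) = [1/25, 7/125)
  'f': [1/25 + 2/25*1/5, 1/25 + 2/25*3/5) = [7/125, 11/125)
  'a': [1/25 + 2/25*3/5, 1/25 + 2/25*1/1) = [11/125, 3/25) <- contains code 13/125
  emit 'a', narrow to [11/125, 3/25)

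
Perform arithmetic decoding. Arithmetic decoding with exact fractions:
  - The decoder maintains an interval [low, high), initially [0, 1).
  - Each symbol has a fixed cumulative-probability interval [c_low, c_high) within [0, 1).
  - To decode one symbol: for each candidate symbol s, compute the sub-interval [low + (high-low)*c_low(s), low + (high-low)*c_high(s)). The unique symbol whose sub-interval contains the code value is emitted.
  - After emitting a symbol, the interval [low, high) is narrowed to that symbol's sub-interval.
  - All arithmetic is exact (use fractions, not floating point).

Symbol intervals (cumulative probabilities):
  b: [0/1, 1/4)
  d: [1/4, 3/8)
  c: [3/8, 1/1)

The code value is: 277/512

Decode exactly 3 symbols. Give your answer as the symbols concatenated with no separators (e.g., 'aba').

Step 1: interval [0/1, 1/1), width = 1/1 - 0/1 = 1/1
  'b': [0/1 + 1/1*0/1, 0/1 + 1/1*1/4) = [0/1, 1/4)
  'd': [0/1 + 1/1*1/4, 0/1 + 1/1*3/8) = [1/4, 3/8)
  'c': [0/1 + 1/1*3/8, 0/1 + 1/1*1/1) = [3/8, 1/1) <- contains code 277/512
  emit 'c', narrow to [3/8, 1/1)
Step 2: interval [3/8, 1/1), width = 1/1 - 3/8 = 5/8
  'b': [3/8 + 5/8*0/1, 3/8 + 5/8*1/4) = [3/8, 17/32)
  'd': [3/8 + 5/8*1/4, 3/8 + 5/8*3/8) = [17/32, 39/64) <- contains code 277/512
  'c': [3/8 + 5/8*3/8, 3/8 + 5/8*1/1) = [39/64, 1/1)
  emit 'd', narrow to [17/32, 39/64)
Step 3: interval [17/32, 39/64), width = 39/64 - 17/32 = 5/64
  'b': [17/32 + 5/64*0/1, 17/32 + 5/64*1/4) = [17/32, 141/256) <- contains code 277/512
  'd': [17/32 + 5/64*1/4, 17/32 + 5/64*3/8) = [141/256, 287/512)
  'c': [17/32 + 5/64*3/8, 17/32 + 5/64*1/1) = [287/512, 39/64)
  emit 'b', narrow to [17/32, 141/256)

Answer: cdb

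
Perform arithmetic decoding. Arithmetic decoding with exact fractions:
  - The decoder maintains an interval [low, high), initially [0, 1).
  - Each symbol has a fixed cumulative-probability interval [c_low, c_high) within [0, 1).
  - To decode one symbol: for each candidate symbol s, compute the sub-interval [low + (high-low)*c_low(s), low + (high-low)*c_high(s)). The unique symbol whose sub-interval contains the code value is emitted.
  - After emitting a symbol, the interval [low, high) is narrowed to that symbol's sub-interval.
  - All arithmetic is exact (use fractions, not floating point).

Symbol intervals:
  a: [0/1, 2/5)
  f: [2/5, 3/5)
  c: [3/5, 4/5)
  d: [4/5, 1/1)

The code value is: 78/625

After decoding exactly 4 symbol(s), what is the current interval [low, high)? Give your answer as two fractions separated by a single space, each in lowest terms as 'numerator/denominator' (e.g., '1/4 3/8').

Answer: 76/625 16/125

Derivation:
Step 1: interval [0/1, 1/1), width = 1/1 - 0/1 = 1/1
  'a': [0/1 + 1/1*0/1, 0/1 + 1/1*2/5) = [0/1, 2/5) <- contains code 78/625
  'f': [0/1 + 1/1*2/5, 0/1 + 1/1*3/5) = [2/5, 3/5)
  'c': [0/1 + 1/1*3/5, 0/1 + 1/1*4/5) = [3/5, 4/5)
  'd': [0/1 + 1/1*4/5, 0/1 + 1/1*1/1) = [4/5, 1/1)
  emit 'a', narrow to [0/1, 2/5)
Step 2: interval [0/1, 2/5), width = 2/5 - 0/1 = 2/5
  'a': [0/1 + 2/5*0/1, 0/1 + 2/5*2/5) = [0/1, 4/25) <- contains code 78/625
  'f': [0/1 + 2/5*2/5, 0/1 + 2/5*3/5) = [4/25, 6/25)
  'c': [0/1 + 2/5*3/5, 0/1 + 2/5*4/5) = [6/25, 8/25)
  'd': [0/1 + 2/5*4/5, 0/1 + 2/5*1/1) = [8/25, 2/5)
  emit 'a', narrow to [0/1, 4/25)
Step 3: interval [0/1, 4/25), width = 4/25 - 0/1 = 4/25
  'a': [0/1 + 4/25*0/1, 0/1 + 4/25*2/5) = [0/1, 8/125)
  'f': [0/1 + 4/25*2/5, 0/1 + 4/25*3/5) = [8/125, 12/125)
  'c': [0/1 + 4/25*3/5, 0/1 + 4/25*4/5) = [12/125, 16/125) <- contains code 78/625
  'd': [0/1 + 4/25*4/5, 0/1 + 4/25*1/1) = [16/125, 4/25)
  emit 'c', narrow to [12/125, 16/125)
Step 4: interval [12/125, 16/125), width = 16/125 - 12/125 = 4/125
  'a': [12/125 + 4/125*0/1, 12/125 + 4/125*2/5) = [12/125, 68/625)
  'f': [12/125 + 4/125*2/5, 12/125 + 4/125*3/5) = [68/625, 72/625)
  'c': [12/125 + 4/125*3/5, 12/125 + 4/125*4/5) = [72/625, 76/625)
  'd': [12/125 + 4/125*4/5, 12/125 + 4/125*1/1) = [76/625, 16/125) <- contains code 78/625
  emit 'd', narrow to [76/625, 16/125)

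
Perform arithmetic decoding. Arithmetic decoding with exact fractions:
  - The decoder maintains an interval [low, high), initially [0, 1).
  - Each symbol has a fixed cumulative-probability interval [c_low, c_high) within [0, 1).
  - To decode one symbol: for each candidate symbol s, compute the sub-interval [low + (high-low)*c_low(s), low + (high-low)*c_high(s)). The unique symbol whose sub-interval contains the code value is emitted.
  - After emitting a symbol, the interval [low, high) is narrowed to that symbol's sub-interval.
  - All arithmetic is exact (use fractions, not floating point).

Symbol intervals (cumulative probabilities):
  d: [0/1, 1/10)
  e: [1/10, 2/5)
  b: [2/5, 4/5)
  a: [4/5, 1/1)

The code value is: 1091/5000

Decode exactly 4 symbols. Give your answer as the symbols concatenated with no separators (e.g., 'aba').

Step 1: interval [0/1, 1/1), width = 1/1 - 0/1 = 1/1
  'd': [0/1 + 1/1*0/1, 0/1 + 1/1*1/10) = [0/1, 1/10)
  'e': [0/1 + 1/1*1/10, 0/1 + 1/1*2/5) = [1/10, 2/5) <- contains code 1091/5000
  'b': [0/1 + 1/1*2/5, 0/1 + 1/1*4/5) = [2/5, 4/5)
  'a': [0/1 + 1/1*4/5, 0/1 + 1/1*1/1) = [4/5, 1/1)
  emit 'e', narrow to [1/10, 2/5)
Step 2: interval [1/10, 2/5), width = 2/5 - 1/10 = 3/10
  'd': [1/10 + 3/10*0/1, 1/10 + 3/10*1/10) = [1/10, 13/100)
  'e': [1/10 + 3/10*1/10, 1/10 + 3/10*2/5) = [13/100, 11/50) <- contains code 1091/5000
  'b': [1/10 + 3/10*2/5, 1/10 + 3/10*4/5) = [11/50, 17/50)
  'a': [1/10 + 3/10*4/5, 1/10 + 3/10*1/1) = [17/50, 2/5)
  emit 'e', narrow to [13/100, 11/50)
Step 3: interval [13/100, 11/50), width = 11/50 - 13/100 = 9/100
  'd': [13/100 + 9/100*0/1, 13/100 + 9/100*1/10) = [13/100, 139/1000)
  'e': [13/100 + 9/100*1/10, 13/100 + 9/100*2/5) = [139/1000, 83/500)
  'b': [13/100 + 9/100*2/5, 13/100 + 9/100*4/5) = [83/500, 101/500)
  'a': [13/100 + 9/100*4/5, 13/100 + 9/100*1/1) = [101/500, 11/50) <- contains code 1091/5000
  emit 'a', narrow to [101/500, 11/50)
Step 4: interval [101/500, 11/50), width = 11/50 - 101/500 = 9/500
  'd': [101/500 + 9/500*0/1, 101/500 + 9/500*1/10) = [101/500, 1019/5000)
  'e': [101/500 + 9/500*1/10, 101/500 + 9/500*2/5) = [1019/5000, 523/2500)
  'b': [101/500 + 9/500*2/5, 101/500 + 9/500*4/5) = [523/2500, 541/2500)
  'a': [101/500 + 9/500*4/5, 101/500 + 9/500*1/1) = [541/2500, 11/50) <- contains code 1091/5000
  emit 'a', narrow to [541/2500, 11/50)

Answer: eeaa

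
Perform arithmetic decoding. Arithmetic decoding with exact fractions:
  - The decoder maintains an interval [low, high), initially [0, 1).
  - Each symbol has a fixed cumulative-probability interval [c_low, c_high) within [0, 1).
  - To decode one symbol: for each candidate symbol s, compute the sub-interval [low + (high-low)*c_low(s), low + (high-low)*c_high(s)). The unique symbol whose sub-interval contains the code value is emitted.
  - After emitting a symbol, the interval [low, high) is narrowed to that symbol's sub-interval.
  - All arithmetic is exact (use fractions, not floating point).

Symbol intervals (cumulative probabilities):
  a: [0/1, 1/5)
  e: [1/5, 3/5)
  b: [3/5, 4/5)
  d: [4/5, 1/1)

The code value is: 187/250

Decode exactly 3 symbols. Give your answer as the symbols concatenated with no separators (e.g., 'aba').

Answer: bbb

Derivation:
Step 1: interval [0/1, 1/1), width = 1/1 - 0/1 = 1/1
  'a': [0/1 + 1/1*0/1, 0/1 + 1/1*1/5) = [0/1, 1/5)
  'e': [0/1 + 1/1*1/5, 0/1 + 1/1*3/5) = [1/5, 3/5)
  'b': [0/1 + 1/1*3/5, 0/1 + 1/1*4/5) = [3/5, 4/5) <- contains code 187/250
  'd': [0/1 + 1/1*4/5, 0/1 + 1/1*1/1) = [4/5, 1/1)
  emit 'b', narrow to [3/5, 4/5)
Step 2: interval [3/5, 4/5), width = 4/5 - 3/5 = 1/5
  'a': [3/5 + 1/5*0/1, 3/5 + 1/5*1/5) = [3/5, 16/25)
  'e': [3/5 + 1/5*1/5, 3/5 + 1/5*3/5) = [16/25, 18/25)
  'b': [3/5 + 1/5*3/5, 3/5 + 1/5*4/5) = [18/25, 19/25) <- contains code 187/250
  'd': [3/5 + 1/5*4/5, 3/5 + 1/5*1/1) = [19/25, 4/5)
  emit 'b', narrow to [18/25, 19/25)
Step 3: interval [18/25, 19/25), width = 19/25 - 18/25 = 1/25
  'a': [18/25 + 1/25*0/1, 18/25 + 1/25*1/5) = [18/25, 91/125)
  'e': [18/25 + 1/25*1/5, 18/25 + 1/25*3/5) = [91/125, 93/125)
  'b': [18/25 + 1/25*3/5, 18/25 + 1/25*4/5) = [93/125, 94/125) <- contains code 187/250
  'd': [18/25 + 1/25*4/5, 18/25 + 1/25*1/1) = [94/125, 19/25)
  emit 'b', narrow to [93/125, 94/125)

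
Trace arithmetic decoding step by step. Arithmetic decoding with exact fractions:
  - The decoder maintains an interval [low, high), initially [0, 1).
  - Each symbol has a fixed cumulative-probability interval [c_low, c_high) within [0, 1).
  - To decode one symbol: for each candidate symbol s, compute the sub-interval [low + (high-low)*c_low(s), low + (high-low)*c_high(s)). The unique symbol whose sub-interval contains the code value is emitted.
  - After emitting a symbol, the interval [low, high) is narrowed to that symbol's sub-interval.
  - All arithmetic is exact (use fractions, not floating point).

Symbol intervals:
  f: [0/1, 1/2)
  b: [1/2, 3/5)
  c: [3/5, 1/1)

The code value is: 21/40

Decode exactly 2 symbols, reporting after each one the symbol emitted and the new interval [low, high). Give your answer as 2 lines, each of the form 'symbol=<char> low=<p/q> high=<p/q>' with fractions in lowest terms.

Answer: symbol=b low=1/2 high=3/5
symbol=f low=1/2 high=11/20

Derivation:
Step 1: interval [0/1, 1/1), width = 1/1 - 0/1 = 1/1
  'f': [0/1 + 1/1*0/1, 0/1 + 1/1*1/2) = [0/1, 1/2)
  'b': [0/1 + 1/1*1/2, 0/1 + 1/1*3/5) = [1/2, 3/5) <- contains code 21/40
  'c': [0/1 + 1/1*3/5, 0/1 + 1/1*1/1) = [3/5, 1/1)
  emit 'b', narrow to [1/2, 3/5)
Step 2: interval [1/2, 3/5), width = 3/5 - 1/2 = 1/10
  'f': [1/2 + 1/10*0/1, 1/2 + 1/10*1/2) = [1/2, 11/20) <- contains code 21/40
  'b': [1/2 + 1/10*1/2, 1/2 + 1/10*3/5) = [11/20, 14/25)
  'c': [1/2 + 1/10*3/5, 1/2 + 1/10*1/1) = [14/25, 3/5)
  emit 'f', narrow to [1/2, 11/20)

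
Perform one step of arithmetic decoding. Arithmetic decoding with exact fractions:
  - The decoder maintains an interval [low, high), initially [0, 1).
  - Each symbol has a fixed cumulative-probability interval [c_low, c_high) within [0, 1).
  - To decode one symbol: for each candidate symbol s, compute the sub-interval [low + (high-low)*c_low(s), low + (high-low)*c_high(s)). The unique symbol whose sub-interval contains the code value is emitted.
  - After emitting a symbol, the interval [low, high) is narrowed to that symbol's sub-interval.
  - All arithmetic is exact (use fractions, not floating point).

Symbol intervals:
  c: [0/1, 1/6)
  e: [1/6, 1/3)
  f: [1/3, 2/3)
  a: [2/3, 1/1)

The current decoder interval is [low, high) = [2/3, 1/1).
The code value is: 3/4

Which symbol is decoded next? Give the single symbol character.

Answer: e

Derivation:
Interval width = high − low = 1/1 − 2/3 = 1/3
Scaled code = (code − low) / width = (3/4 − 2/3) / 1/3 = 1/4
  c: [0/1, 1/6) 
  e: [1/6, 1/3) ← scaled code falls here ✓
  f: [1/3, 2/3) 
  a: [2/3, 1/1) 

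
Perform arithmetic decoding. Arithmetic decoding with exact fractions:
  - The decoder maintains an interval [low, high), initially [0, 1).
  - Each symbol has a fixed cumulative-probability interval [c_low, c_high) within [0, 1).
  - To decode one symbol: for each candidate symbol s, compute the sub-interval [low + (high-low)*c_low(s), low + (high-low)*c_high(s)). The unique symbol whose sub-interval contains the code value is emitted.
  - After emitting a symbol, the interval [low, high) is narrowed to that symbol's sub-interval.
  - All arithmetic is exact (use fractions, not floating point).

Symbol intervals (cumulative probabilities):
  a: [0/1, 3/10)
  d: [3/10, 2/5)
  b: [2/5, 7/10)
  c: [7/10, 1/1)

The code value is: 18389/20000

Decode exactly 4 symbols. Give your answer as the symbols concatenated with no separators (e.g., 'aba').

Answer: ccad

Derivation:
Step 1: interval [0/1, 1/1), width = 1/1 - 0/1 = 1/1
  'a': [0/1 + 1/1*0/1, 0/1 + 1/1*3/10) = [0/1, 3/10)
  'd': [0/1 + 1/1*3/10, 0/1 + 1/1*2/5) = [3/10, 2/5)
  'b': [0/1 + 1/1*2/5, 0/1 + 1/1*7/10) = [2/5, 7/10)
  'c': [0/1 + 1/1*7/10, 0/1 + 1/1*1/1) = [7/10, 1/1) <- contains code 18389/20000
  emit 'c', narrow to [7/10, 1/1)
Step 2: interval [7/10, 1/1), width = 1/1 - 7/10 = 3/10
  'a': [7/10 + 3/10*0/1, 7/10 + 3/10*3/10) = [7/10, 79/100)
  'd': [7/10 + 3/10*3/10, 7/10 + 3/10*2/5) = [79/100, 41/50)
  'b': [7/10 + 3/10*2/5, 7/10 + 3/10*7/10) = [41/50, 91/100)
  'c': [7/10 + 3/10*7/10, 7/10 + 3/10*1/1) = [91/100, 1/1) <- contains code 18389/20000
  emit 'c', narrow to [91/100, 1/1)
Step 3: interval [91/100, 1/1), width = 1/1 - 91/100 = 9/100
  'a': [91/100 + 9/100*0/1, 91/100 + 9/100*3/10) = [91/100, 937/1000) <- contains code 18389/20000
  'd': [91/100 + 9/100*3/10, 91/100 + 9/100*2/5) = [937/1000, 473/500)
  'b': [91/100 + 9/100*2/5, 91/100 + 9/100*7/10) = [473/500, 973/1000)
  'c': [91/100 + 9/100*7/10, 91/100 + 9/100*1/1) = [973/1000, 1/1)
  emit 'a', narrow to [91/100, 937/1000)
Step 4: interval [91/100, 937/1000), width = 937/1000 - 91/100 = 27/1000
  'a': [91/100 + 27/1000*0/1, 91/100 + 27/1000*3/10) = [91/100, 9181/10000)
  'd': [91/100 + 27/1000*3/10, 91/100 + 27/1000*2/5) = [9181/10000, 1151/1250) <- contains code 18389/20000
  'b': [91/100 + 27/1000*2/5, 91/100 + 27/1000*7/10) = [1151/1250, 9289/10000)
  'c': [91/100 + 27/1000*7/10, 91/100 + 27/1000*1/1) = [9289/10000, 937/1000)
  emit 'd', narrow to [9181/10000, 1151/1250)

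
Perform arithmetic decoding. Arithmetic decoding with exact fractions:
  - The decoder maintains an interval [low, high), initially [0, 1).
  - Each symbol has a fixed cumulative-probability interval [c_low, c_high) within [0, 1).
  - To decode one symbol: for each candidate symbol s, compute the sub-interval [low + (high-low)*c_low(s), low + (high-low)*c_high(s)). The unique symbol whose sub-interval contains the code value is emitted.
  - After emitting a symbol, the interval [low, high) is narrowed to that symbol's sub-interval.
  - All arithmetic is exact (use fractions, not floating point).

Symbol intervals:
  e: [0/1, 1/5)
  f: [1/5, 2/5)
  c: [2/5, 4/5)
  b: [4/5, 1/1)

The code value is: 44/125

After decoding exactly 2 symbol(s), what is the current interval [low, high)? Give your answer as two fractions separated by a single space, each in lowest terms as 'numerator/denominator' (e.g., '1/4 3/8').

Step 1: interval [0/1, 1/1), width = 1/1 - 0/1 = 1/1
  'e': [0/1 + 1/1*0/1, 0/1 + 1/1*1/5) = [0/1, 1/5)
  'f': [0/1 + 1/1*1/5, 0/1 + 1/1*2/5) = [1/5, 2/5) <- contains code 44/125
  'c': [0/1 + 1/1*2/5, 0/1 + 1/1*4/5) = [2/5, 4/5)
  'b': [0/1 + 1/1*4/5, 0/1 + 1/1*1/1) = [4/5, 1/1)
  emit 'f', narrow to [1/5, 2/5)
Step 2: interval [1/5, 2/5), width = 2/5 - 1/5 = 1/5
  'e': [1/5 + 1/5*0/1, 1/5 + 1/5*1/5) = [1/5, 6/25)
  'f': [1/5 + 1/5*1/5, 1/5 + 1/5*2/5) = [6/25, 7/25)
  'c': [1/5 + 1/5*2/5, 1/5 + 1/5*4/5) = [7/25, 9/25) <- contains code 44/125
  'b': [1/5 + 1/5*4/5, 1/5 + 1/5*1/1) = [9/25, 2/5)
  emit 'c', narrow to [7/25, 9/25)

Answer: 7/25 9/25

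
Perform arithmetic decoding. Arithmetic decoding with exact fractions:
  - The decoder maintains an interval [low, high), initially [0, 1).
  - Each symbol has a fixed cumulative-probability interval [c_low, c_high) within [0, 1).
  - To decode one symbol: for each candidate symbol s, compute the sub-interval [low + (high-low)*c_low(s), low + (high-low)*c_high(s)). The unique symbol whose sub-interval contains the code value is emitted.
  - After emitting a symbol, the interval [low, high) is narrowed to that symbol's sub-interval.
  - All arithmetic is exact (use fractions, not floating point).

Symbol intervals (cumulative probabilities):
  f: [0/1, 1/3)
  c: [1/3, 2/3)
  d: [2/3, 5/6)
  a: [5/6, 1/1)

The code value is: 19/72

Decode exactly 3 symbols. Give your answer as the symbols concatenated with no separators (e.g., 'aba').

Answer: fdd

Derivation:
Step 1: interval [0/1, 1/1), width = 1/1 - 0/1 = 1/1
  'f': [0/1 + 1/1*0/1, 0/1 + 1/1*1/3) = [0/1, 1/3) <- contains code 19/72
  'c': [0/1 + 1/1*1/3, 0/1 + 1/1*2/3) = [1/3, 2/3)
  'd': [0/1 + 1/1*2/3, 0/1 + 1/1*5/6) = [2/3, 5/6)
  'a': [0/1 + 1/1*5/6, 0/1 + 1/1*1/1) = [5/6, 1/1)
  emit 'f', narrow to [0/1, 1/3)
Step 2: interval [0/1, 1/3), width = 1/3 - 0/1 = 1/3
  'f': [0/1 + 1/3*0/1, 0/1 + 1/3*1/3) = [0/1, 1/9)
  'c': [0/1 + 1/3*1/3, 0/1 + 1/3*2/3) = [1/9, 2/9)
  'd': [0/1 + 1/3*2/3, 0/1 + 1/3*5/6) = [2/9, 5/18) <- contains code 19/72
  'a': [0/1 + 1/3*5/6, 0/1 + 1/3*1/1) = [5/18, 1/3)
  emit 'd', narrow to [2/9, 5/18)
Step 3: interval [2/9, 5/18), width = 5/18 - 2/9 = 1/18
  'f': [2/9 + 1/18*0/1, 2/9 + 1/18*1/3) = [2/9, 13/54)
  'c': [2/9 + 1/18*1/3, 2/9 + 1/18*2/3) = [13/54, 7/27)
  'd': [2/9 + 1/18*2/3, 2/9 + 1/18*5/6) = [7/27, 29/108) <- contains code 19/72
  'a': [2/9 + 1/18*5/6, 2/9 + 1/18*1/1) = [29/108, 5/18)
  emit 'd', narrow to [7/27, 29/108)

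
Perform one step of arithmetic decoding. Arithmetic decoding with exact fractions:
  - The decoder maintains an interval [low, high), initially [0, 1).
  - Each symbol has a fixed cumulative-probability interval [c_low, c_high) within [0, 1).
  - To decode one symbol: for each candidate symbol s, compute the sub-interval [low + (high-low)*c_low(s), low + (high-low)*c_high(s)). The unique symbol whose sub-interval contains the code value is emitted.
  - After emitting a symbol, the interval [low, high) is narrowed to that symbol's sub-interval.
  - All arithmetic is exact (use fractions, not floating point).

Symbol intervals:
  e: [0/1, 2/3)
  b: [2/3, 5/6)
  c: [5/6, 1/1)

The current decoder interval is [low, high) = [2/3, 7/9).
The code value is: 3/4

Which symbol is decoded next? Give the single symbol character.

Interval width = high − low = 7/9 − 2/3 = 1/9
Scaled code = (code − low) / width = (3/4 − 2/3) / 1/9 = 3/4
  e: [0/1, 2/3) 
  b: [2/3, 5/6) ← scaled code falls here ✓
  c: [5/6, 1/1) 

Answer: b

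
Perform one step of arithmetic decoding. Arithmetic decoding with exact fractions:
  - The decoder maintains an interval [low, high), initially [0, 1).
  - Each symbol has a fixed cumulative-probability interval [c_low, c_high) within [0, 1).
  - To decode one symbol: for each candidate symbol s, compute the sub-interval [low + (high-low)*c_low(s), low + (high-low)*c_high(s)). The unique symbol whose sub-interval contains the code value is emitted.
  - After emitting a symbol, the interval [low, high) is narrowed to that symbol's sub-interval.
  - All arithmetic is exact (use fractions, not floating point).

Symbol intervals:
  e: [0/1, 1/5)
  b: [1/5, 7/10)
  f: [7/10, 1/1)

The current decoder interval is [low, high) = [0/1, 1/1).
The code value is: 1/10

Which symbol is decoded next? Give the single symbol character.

Interval width = high − low = 1/1 − 0/1 = 1/1
Scaled code = (code − low) / width = (1/10 − 0/1) / 1/1 = 1/10
  e: [0/1, 1/5) ← scaled code falls here ✓
  b: [1/5, 7/10) 
  f: [7/10, 1/1) 

Answer: e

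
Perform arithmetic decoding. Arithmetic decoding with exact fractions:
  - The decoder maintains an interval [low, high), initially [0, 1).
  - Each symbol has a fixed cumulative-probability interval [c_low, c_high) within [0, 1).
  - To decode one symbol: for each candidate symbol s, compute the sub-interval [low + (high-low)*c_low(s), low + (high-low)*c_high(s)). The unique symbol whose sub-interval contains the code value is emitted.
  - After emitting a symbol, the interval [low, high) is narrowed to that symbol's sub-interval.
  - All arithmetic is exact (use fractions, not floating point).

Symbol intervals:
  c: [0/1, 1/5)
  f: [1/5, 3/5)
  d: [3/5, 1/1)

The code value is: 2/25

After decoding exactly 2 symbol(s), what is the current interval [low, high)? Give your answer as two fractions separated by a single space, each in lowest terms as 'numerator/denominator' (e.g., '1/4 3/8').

Step 1: interval [0/1, 1/1), width = 1/1 - 0/1 = 1/1
  'c': [0/1 + 1/1*0/1, 0/1 + 1/1*1/5) = [0/1, 1/5) <- contains code 2/25
  'f': [0/1 + 1/1*1/5, 0/1 + 1/1*3/5) = [1/5, 3/5)
  'd': [0/1 + 1/1*3/5, 0/1 + 1/1*1/1) = [3/5, 1/1)
  emit 'c', narrow to [0/1, 1/5)
Step 2: interval [0/1, 1/5), width = 1/5 - 0/1 = 1/5
  'c': [0/1 + 1/5*0/1, 0/1 + 1/5*1/5) = [0/1, 1/25)
  'f': [0/1 + 1/5*1/5, 0/1 + 1/5*3/5) = [1/25, 3/25) <- contains code 2/25
  'd': [0/1 + 1/5*3/5, 0/1 + 1/5*1/1) = [3/25, 1/5)
  emit 'f', narrow to [1/25, 3/25)

Answer: 1/25 3/25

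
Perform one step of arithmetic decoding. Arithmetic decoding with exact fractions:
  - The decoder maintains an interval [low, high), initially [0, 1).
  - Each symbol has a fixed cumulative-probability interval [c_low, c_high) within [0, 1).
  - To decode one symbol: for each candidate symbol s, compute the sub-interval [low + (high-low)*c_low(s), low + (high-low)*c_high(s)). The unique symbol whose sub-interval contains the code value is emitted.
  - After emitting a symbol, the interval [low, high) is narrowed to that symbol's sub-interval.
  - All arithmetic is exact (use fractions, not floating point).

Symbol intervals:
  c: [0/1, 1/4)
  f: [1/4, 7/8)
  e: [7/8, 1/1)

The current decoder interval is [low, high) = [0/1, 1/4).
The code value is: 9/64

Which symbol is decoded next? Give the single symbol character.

Answer: f

Derivation:
Interval width = high − low = 1/4 − 0/1 = 1/4
Scaled code = (code − low) / width = (9/64 − 0/1) / 1/4 = 9/16
  c: [0/1, 1/4) 
  f: [1/4, 7/8) ← scaled code falls here ✓
  e: [7/8, 1/1) 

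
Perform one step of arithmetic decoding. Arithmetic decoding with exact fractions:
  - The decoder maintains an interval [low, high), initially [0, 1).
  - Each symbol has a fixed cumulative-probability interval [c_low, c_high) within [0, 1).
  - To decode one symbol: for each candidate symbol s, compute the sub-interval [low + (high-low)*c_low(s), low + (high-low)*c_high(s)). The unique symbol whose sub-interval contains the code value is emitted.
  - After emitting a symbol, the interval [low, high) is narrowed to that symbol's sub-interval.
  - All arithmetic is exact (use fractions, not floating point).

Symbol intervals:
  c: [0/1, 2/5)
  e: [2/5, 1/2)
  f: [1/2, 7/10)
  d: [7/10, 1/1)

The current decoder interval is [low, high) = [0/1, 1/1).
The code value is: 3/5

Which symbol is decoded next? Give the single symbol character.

Answer: f

Derivation:
Interval width = high − low = 1/1 − 0/1 = 1/1
Scaled code = (code − low) / width = (3/5 − 0/1) / 1/1 = 3/5
  c: [0/1, 2/5) 
  e: [2/5, 1/2) 
  f: [1/2, 7/10) ← scaled code falls here ✓
  d: [7/10, 1/1) 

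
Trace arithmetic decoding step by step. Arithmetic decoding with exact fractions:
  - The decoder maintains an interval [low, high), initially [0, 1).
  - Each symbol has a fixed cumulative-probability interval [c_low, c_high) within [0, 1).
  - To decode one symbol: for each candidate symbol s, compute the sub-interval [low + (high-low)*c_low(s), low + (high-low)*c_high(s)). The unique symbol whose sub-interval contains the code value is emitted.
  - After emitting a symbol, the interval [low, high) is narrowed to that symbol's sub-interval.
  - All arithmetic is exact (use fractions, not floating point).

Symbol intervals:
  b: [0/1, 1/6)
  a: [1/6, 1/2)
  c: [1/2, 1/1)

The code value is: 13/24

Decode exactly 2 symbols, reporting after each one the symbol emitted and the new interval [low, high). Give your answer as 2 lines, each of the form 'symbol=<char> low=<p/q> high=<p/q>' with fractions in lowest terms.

Answer: symbol=c low=1/2 high=1/1
symbol=b low=1/2 high=7/12

Derivation:
Step 1: interval [0/1, 1/1), width = 1/1 - 0/1 = 1/1
  'b': [0/1 + 1/1*0/1, 0/1 + 1/1*1/6) = [0/1, 1/6)
  'a': [0/1 + 1/1*1/6, 0/1 + 1/1*1/2) = [1/6, 1/2)
  'c': [0/1 + 1/1*1/2, 0/1 + 1/1*1/1) = [1/2, 1/1) <- contains code 13/24
  emit 'c', narrow to [1/2, 1/1)
Step 2: interval [1/2, 1/1), width = 1/1 - 1/2 = 1/2
  'b': [1/2 + 1/2*0/1, 1/2 + 1/2*1/6) = [1/2, 7/12) <- contains code 13/24
  'a': [1/2 + 1/2*1/6, 1/2 + 1/2*1/2) = [7/12, 3/4)
  'c': [1/2 + 1/2*1/2, 1/2 + 1/2*1/1) = [3/4, 1/1)
  emit 'b', narrow to [1/2, 7/12)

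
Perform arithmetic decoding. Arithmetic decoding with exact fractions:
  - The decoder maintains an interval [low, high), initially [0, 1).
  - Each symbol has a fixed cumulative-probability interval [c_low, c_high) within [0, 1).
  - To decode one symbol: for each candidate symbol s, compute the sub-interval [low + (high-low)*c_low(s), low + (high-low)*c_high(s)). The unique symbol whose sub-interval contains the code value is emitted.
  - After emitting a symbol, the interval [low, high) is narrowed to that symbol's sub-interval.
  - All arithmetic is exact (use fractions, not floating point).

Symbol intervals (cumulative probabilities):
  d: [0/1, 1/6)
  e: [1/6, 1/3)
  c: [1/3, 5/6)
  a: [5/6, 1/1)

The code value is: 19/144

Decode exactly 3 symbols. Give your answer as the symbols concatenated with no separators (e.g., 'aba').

Step 1: interval [0/1, 1/1), width = 1/1 - 0/1 = 1/1
  'd': [0/1 + 1/1*0/1, 0/1 + 1/1*1/6) = [0/1, 1/6) <- contains code 19/144
  'e': [0/1 + 1/1*1/6, 0/1 + 1/1*1/3) = [1/6, 1/3)
  'c': [0/1 + 1/1*1/3, 0/1 + 1/1*5/6) = [1/3, 5/6)
  'a': [0/1 + 1/1*5/6, 0/1 + 1/1*1/1) = [5/6, 1/1)
  emit 'd', narrow to [0/1, 1/6)
Step 2: interval [0/1, 1/6), width = 1/6 - 0/1 = 1/6
  'd': [0/1 + 1/6*0/1, 0/1 + 1/6*1/6) = [0/1, 1/36)
  'e': [0/1 + 1/6*1/6, 0/1 + 1/6*1/3) = [1/36, 1/18)
  'c': [0/1 + 1/6*1/3, 0/1 + 1/6*5/6) = [1/18, 5/36) <- contains code 19/144
  'a': [0/1 + 1/6*5/6, 0/1 + 1/6*1/1) = [5/36, 1/6)
  emit 'c', narrow to [1/18, 5/36)
Step 3: interval [1/18, 5/36), width = 5/36 - 1/18 = 1/12
  'd': [1/18 + 1/12*0/1, 1/18 + 1/12*1/6) = [1/18, 5/72)
  'e': [1/18 + 1/12*1/6, 1/18 + 1/12*1/3) = [5/72, 1/12)
  'c': [1/18 + 1/12*1/3, 1/18 + 1/12*5/6) = [1/12, 1/8)
  'a': [1/18 + 1/12*5/6, 1/18 + 1/12*1/1) = [1/8, 5/36) <- contains code 19/144
  emit 'a', narrow to [1/8, 5/36)

Answer: dca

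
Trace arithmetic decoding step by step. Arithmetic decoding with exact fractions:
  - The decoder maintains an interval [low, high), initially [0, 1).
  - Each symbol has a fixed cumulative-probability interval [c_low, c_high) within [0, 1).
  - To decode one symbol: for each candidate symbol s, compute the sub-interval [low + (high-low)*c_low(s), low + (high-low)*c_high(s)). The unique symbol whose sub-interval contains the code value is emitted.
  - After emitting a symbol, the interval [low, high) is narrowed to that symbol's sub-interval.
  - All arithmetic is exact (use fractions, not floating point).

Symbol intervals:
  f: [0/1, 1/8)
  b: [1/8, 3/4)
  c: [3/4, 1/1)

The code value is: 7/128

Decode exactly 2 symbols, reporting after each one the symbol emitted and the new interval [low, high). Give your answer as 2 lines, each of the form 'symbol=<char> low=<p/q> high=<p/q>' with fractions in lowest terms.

Step 1: interval [0/1, 1/1), width = 1/1 - 0/1 = 1/1
  'f': [0/1 + 1/1*0/1, 0/1 + 1/1*1/8) = [0/1, 1/8) <- contains code 7/128
  'b': [0/1 + 1/1*1/8, 0/1 + 1/1*3/4) = [1/8, 3/4)
  'c': [0/1 + 1/1*3/4, 0/1 + 1/1*1/1) = [3/4, 1/1)
  emit 'f', narrow to [0/1, 1/8)
Step 2: interval [0/1, 1/8), width = 1/8 - 0/1 = 1/8
  'f': [0/1 + 1/8*0/1, 0/1 + 1/8*1/8) = [0/1, 1/64)
  'b': [0/1 + 1/8*1/8, 0/1 + 1/8*3/4) = [1/64, 3/32) <- contains code 7/128
  'c': [0/1 + 1/8*3/4, 0/1 + 1/8*1/1) = [3/32, 1/8)
  emit 'b', narrow to [1/64, 3/32)

Answer: symbol=f low=0/1 high=1/8
symbol=b low=1/64 high=3/32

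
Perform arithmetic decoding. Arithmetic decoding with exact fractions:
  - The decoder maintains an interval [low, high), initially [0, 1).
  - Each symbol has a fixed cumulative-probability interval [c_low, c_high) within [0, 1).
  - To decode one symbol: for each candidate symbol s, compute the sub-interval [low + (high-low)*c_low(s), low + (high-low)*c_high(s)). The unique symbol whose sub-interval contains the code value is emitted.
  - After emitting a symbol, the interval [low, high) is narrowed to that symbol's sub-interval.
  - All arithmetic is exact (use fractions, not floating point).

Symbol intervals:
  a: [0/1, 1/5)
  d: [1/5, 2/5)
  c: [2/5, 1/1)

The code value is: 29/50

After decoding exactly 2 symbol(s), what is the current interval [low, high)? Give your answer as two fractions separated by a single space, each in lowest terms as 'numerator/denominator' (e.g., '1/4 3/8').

Step 1: interval [0/1, 1/1), width = 1/1 - 0/1 = 1/1
  'a': [0/1 + 1/1*0/1, 0/1 + 1/1*1/5) = [0/1, 1/5)
  'd': [0/1 + 1/1*1/5, 0/1 + 1/1*2/5) = [1/5, 2/5)
  'c': [0/1 + 1/1*2/5, 0/1 + 1/1*1/1) = [2/5, 1/1) <- contains code 29/50
  emit 'c', narrow to [2/5, 1/1)
Step 2: interval [2/5, 1/1), width = 1/1 - 2/5 = 3/5
  'a': [2/5 + 3/5*0/1, 2/5 + 3/5*1/5) = [2/5, 13/25)
  'd': [2/5 + 3/5*1/5, 2/5 + 3/5*2/5) = [13/25, 16/25) <- contains code 29/50
  'c': [2/5 + 3/5*2/5, 2/5 + 3/5*1/1) = [16/25, 1/1)
  emit 'd', narrow to [13/25, 16/25)

Answer: 13/25 16/25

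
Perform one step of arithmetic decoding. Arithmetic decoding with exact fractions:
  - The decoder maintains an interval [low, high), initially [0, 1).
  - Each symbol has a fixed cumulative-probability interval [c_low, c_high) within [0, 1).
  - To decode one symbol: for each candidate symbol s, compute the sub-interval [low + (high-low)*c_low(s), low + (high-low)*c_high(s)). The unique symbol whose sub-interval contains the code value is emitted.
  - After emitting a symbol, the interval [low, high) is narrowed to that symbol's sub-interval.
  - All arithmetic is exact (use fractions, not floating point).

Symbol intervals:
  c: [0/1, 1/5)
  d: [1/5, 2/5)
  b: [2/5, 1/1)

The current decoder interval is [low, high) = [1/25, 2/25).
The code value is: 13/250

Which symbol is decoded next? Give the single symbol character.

Answer: d

Derivation:
Interval width = high − low = 2/25 − 1/25 = 1/25
Scaled code = (code − low) / width = (13/250 − 1/25) / 1/25 = 3/10
  c: [0/1, 1/5) 
  d: [1/5, 2/5) ← scaled code falls here ✓
  b: [2/5, 1/1) 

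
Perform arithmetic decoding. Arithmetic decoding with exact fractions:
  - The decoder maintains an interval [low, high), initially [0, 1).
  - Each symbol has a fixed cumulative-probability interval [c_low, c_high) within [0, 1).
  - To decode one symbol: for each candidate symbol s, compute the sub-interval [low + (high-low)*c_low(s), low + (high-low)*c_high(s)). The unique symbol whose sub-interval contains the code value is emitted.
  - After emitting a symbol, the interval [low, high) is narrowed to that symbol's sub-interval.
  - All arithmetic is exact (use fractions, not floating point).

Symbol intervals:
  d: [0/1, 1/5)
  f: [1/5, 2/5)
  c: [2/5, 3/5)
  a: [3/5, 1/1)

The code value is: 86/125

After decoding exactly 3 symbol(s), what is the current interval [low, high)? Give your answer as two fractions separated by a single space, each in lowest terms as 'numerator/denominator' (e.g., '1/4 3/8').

Step 1: interval [0/1, 1/1), width = 1/1 - 0/1 = 1/1
  'd': [0/1 + 1/1*0/1, 0/1 + 1/1*1/5) = [0/1, 1/5)
  'f': [0/1 + 1/1*1/5, 0/1 + 1/1*2/5) = [1/5, 2/5)
  'c': [0/1 + 1/1*2/5, 0/1 + 1/1*3/5) = [2/5, 3/5)
  'a': [0/1 + 1/1*3/5, 0/1 + 1/1*1/1) = [3/5, 1/1) <- contains code 86/125
  emit 'a', narrow to [3/5, 1/1)
Step 2: interval [3/5, 1/1), width = 1/1 - 3/5 = 2/5
  'd': [3/5 + 2/5*0/1, 3/5 + 2/5*1/5) = [3/5, 17/25)
  'f': [3/5 + 2/5*1/5, 3/5 + 2/5*2/5) = [17/25, 19/25) <- contains code 86/125
  'c': [3/5 + 2/5*2/5, 3/5 + 2/5*3/5) = [19/25, 21/25)
  'a': [3/5 + 2/5*3/5, 3/5 + 2/5*1/1) = [21/25, 1/1)
  emit 'f', narrow to [17/25, 19/25)
Step 3: interval [17/25, 19/25), width = 19/25 - 17/25 = 2/25
  'd': [17/25 + 2/25*0/1, 17/25 + 2/25*1/5) = [17/25, 87/125) <- contains code 86/125
  'f': [17/25 + 2/25*1/5, 17/25 + 2/25*2/5) = [87/125, 89/125)
  'c': [17/25 + 2/25*2/5, 17/25 + 2/25*3/5) = [89/125, 91/125)
  'a': [17/25 + 2/25*3/5, 17/25 + 2/25*1/1) = [91/125, 19/25)
  emit 'd', narrow to [17/25, 87/125)

Answer: 17/25 87/125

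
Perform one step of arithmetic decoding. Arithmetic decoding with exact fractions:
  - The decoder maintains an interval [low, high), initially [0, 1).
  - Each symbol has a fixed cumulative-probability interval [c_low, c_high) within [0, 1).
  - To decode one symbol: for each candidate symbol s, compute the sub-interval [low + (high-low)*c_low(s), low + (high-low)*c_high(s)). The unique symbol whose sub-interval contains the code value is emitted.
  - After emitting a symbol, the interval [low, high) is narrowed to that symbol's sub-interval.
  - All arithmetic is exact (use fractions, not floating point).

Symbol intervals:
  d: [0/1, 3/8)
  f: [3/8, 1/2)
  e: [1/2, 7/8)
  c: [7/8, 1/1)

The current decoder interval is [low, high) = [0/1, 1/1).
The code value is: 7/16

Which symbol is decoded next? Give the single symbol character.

Answer: f

Derivation:
Interval width = high − low = 1/1 − 0/1 = 1/1
Scaled code = (code − low) / width = (7/16 − 0/1) / 1/1 = 7/16
  d: [0/1, 3/8) 
  f: [3/8, 1/2) ← scaled code falls here ✓
  e: [1/2, 7/8) 
  c: [7/8, 1/1) 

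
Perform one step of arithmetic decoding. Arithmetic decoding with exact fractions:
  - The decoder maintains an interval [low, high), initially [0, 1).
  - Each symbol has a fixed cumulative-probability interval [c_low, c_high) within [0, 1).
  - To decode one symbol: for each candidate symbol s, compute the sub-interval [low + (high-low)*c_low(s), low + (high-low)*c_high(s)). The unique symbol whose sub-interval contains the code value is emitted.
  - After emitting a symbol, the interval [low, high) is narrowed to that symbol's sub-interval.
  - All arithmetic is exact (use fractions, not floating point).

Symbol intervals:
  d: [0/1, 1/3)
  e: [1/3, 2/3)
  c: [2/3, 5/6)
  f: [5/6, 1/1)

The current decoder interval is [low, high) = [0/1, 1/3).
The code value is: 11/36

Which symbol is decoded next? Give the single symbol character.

Interval width = high − low = 1/3 − 0/1 = 1/3
Scaled code = (code − low) / width = (11/36 − 0/1) / 1/3 = 11/12
  d: [0/1, 1/3) 
  e: [1/3, 2/3) 
  c: [2/3, 5/6) 
  f: [5/6, 1/1) ← scaled code falls here ✓

Answer: f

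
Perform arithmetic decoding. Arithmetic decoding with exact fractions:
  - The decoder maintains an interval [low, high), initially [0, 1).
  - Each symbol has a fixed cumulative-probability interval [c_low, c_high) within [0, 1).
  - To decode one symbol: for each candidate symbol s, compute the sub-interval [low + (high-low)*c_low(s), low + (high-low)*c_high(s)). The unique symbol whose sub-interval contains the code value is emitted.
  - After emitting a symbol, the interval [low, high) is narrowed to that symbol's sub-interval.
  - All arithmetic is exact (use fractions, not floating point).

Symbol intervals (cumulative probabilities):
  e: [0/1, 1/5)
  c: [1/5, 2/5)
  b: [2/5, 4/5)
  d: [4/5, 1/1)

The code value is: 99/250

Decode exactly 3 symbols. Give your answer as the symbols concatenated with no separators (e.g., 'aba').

Step 1: interval [0/1, 1/1), width = 1/1 - 0/1 = 1/1
  'e': [0/1 + 1/1*0/1, 0/1 + 1/1*1/5) = [0/1, 1/5)
  'c': [0/1 + 1/1*1/5, 0/1 + 1/1*2/5) = [1/5, 2/5) <- contains code 99/250
  'b': [0/1 + 1/1*2/5, 0/1 + 1/1*4/5) = [2/5, 4/5)
  'd': [0/1 + 1/1*4/5, 0/1 + 1/1*1/1) = [4/5, 1/1)
  emit 'c', narrow to [1/5, 2/5)
Step 2: interval [1/5, 2/5), width = 2/5 - 1/5 = 1/5
  'e': [1/5 + 1/5*0/1, 1/5 + 1/5*1/5) = [1/5, 6/25)
  'c': [1/5 + 1/5*1/5, 1/5 + 1/5*2/5) = [6/25, 7/25)
  'b': [1/5 + 1/5*2/5, 1/5 + 1/5*4/5) = [7/25, 9/25)
  'd': [1/5 + 1/5*4/5, 1/5 + 1/5*1/1) = [9/25, 2/5) <- contains code 99/250
  emit 'd', narrow to [9/25, 2/5)
Step 3: interval [9/25, 2/5), width = 2/5 - 9/25 = 1/25
  'e': [9/25 + 1/25*0/1, 9/25 + 1/25*1/5) = [9/25, 46/125)
  'c': [9/25 + 1/25*1/5, 9/25 + 1/25*2/5) = [46/125, 47/125)
  'b': [9/25 + 1/25*2/5, 9/25 + 1/25*4/5) = [47/125, 49/125)
  'd': [9/25 + 1/25*4/5, 9/25 + 1/25*1/1) = [49/125, 2/5) <- contains code 99/250
  emit 'd', narrow to [49/125, 2/5)

Answer: cdd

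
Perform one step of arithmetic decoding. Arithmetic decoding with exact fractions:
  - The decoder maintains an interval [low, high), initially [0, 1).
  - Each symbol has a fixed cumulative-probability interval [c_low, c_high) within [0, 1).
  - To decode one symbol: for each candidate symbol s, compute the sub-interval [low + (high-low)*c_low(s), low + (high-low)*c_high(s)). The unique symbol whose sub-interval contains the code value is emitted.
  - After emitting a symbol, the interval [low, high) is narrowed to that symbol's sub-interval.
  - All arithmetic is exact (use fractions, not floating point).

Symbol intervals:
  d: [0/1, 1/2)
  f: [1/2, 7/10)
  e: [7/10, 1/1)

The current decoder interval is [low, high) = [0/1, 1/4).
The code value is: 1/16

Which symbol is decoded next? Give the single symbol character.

Answer: d

Derivation:
Interval width = high − low = 1/4 − 0/1 = 1/4
Scaled code = (code − low) / width = (1/16 − 0/1) / 1/4 = 1/4
  d: [0/1, 1/2) ← scaled code falls here ✓
  f: [1/2, 7/10) 
  e: [7/10, 1/1) 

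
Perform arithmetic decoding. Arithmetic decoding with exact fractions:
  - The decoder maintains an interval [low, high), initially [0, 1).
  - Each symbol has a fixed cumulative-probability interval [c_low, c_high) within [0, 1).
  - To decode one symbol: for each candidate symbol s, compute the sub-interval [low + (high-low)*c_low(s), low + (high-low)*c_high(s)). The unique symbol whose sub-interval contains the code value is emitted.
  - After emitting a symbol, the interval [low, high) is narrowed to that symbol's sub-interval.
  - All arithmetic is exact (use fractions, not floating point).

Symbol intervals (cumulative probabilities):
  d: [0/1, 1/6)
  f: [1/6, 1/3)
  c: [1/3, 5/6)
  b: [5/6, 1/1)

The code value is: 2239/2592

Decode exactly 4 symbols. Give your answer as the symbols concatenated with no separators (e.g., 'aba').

Step 1: interval [0/1, 1/1), width = 1/1 - 0/1 = 1/1
  'd': [0/1 + 1/1*0/1, 0/1 + 1/1*1/6) = [0/1, 1/6)
  'f': [0/1 + 1/1*1/6, 0/1 + 1/1*1/3) = [1/6, 1/3)
  'c': [0/1 + 1/1*1/3, 0/1 + 1/1*5/6) = [1/3, 5/6)
  'b': [0/1 + 1/1*5/6, 0/1 + 1/1*1/1) = [5/6, 1/1) <- contains code 2239/2592
  emit 'b', narrow to [5/6, 1/1)
Step 2: interval [5/6, 1/1), width = 1/1 - 5/6 = 1/6
  'd': [5/6 + 1/6*0/1, 5/6 + 1/6*1/6) = [5/6, 31/36)
  'f': [5/6 + 1/6*1/6, 5/6 + 1/6*1/3) = [31/36, 8/9) <- contains code 2239/2592
  'c': [5/6 + 1/6*1/3, 5/6 + 1/6*5/6) = [8/9, 35/36)
  'b': [5/6 + 1/6*5/6, 5/6 + 1/6*1/1) = [35/36, 1/1)
  emit 'f', narrow to [31/36, 8/9)
Step 3: interval [31/36, 8/9), width = 8/9 - 31/36 = 1/36
  'd': [31/36 + 1/36*0/1, 31/36 + 1/36*1/6) = [31/36, 187/216) <- contains code 2239/2592
  'f': [31/36 + 1/36*1/6, 31/36 + 1/36*1/3) = [187/216, 47/54)
  'c': [31/36 + 1/36*1/3, 31/36 + 1/36*5/6) = [47/54, 191/216)
  'b': [31/36 + 1/36*5/6, 31/36 + 1/36*1/1) = [191/216, 8/9)
  emit 'd', narrow to [31/36, 187/216)
Step 4: interval [31/36, 187/216), width = 187/216 - 31/36 = 1/216
  'd': [31/36 + 1/216*0/1, 31/36 + 1/216*1/6) = [31/36, 1117/1296)
  'f': [31/36 + 1/216*1/6, 31/36 + 1/216*1/3) = [1117/1296, 559/648)
  'c': [31/36 + 1/216*1/3, 31/36 + 1/216*5/6) = [559/648, 1121/1296) <- contains code 2239/2592
  'b': [31/36 + 1/216*5/6, 31/36 + 1/216*1/1) = [1121/1296, 187/216)
  emit 'c', narrow to [559/648, 1121/1296)

Answer: bfdc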